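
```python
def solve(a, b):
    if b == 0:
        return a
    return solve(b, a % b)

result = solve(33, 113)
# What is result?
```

solve(33, 113) -> solve(113, 33) -> solve(33, 14) -> solve(14, 5) -> solve(5, 4) -> solve(4, 1) -> solve(1, 0) -> 1

Answer: 1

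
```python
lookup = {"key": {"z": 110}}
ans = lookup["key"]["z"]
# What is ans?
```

Trace:
`lookup = {"key": {"z": 110}}` → lookup = {'key': {'z': 110}}
`ans = lookup["key"]["z"]` → ans = 110
So ans = 110

Answer: 110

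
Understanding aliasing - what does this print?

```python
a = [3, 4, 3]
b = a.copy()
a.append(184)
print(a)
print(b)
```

Key concept: list.copy() creates independent copy.
Step by step:
`a = [3, 4, 3]` → a = [3, 4, 3]
`b = a.copy()` → b = [3, 4, 3]
`a.append(184)` → a = [3, 4, 3, 184]
`print(a)` → prints [3, 4, 3, 184]
`print(b)` → prints [3, 4, 3]

Answer:
[3, 4, 3, 184]
[3, 4, 3]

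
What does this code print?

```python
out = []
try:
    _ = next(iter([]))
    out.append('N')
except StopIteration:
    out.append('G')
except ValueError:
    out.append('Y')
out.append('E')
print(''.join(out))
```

Execution trace: 'G' (except StopIteration) → 'E' (after the try/except). Output: GE

Answer: GE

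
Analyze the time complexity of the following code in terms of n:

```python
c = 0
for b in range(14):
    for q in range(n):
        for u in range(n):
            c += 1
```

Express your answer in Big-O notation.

Each loop level contributes: 1 × n × n. Multiplying the contributions gives O(n^2).

Answer: O(n^2)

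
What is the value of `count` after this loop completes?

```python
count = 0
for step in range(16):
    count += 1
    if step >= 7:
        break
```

Loop breaks when step reaches 7, count is 8
`count` takes the values: 0 → 1 → 2 → 3 → 4 → 5 → 6 → 7 → 8

Answer: 8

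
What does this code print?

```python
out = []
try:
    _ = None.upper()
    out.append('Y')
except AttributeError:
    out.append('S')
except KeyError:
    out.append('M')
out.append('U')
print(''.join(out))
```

Execution trace: 'S' (except AttributeError) → 'U' (after the try/except). Output: SU

Answer: SU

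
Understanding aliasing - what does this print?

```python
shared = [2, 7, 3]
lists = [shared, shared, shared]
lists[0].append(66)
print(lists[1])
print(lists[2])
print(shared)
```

Key concept: list of same reference.
Step by step:
`shared = [2, 7, 3]` → shared = [2, 7, 3]
`lists = [shared, shared, shared]` → lists = [[2, 7, 3], [2, 7, 3], [2, 7, 3]]
`lists[0].append(66)` → shared = [2, 7, 3, 66]; lists = [[2, 7, 3, 66], [2, 7, 3, 66], [2, 7, 3, 66]]
`print(lists[1])` → prints [2, 7, 3, 66]
`print(lists[2])` → prints [2, 7, 3, 66]
`print(shared)` → prints [2, 7, 3, 66]

Answer:
[2, 7, 3, 66]
[2, 7, 3, 66]
[2, 7, 3, 66]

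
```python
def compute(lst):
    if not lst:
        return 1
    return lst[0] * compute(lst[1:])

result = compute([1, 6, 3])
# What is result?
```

Product over [1, 6, 3] = 1 * 6 * 3 = 18

Answer: 18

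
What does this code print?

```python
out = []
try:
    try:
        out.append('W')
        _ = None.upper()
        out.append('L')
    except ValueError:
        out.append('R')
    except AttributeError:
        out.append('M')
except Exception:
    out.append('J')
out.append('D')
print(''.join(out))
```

Execution trace: 'W' (inner try body) → 'M' (inner except AttributeError) → 'D' (after the try/except). Output: WMD

Answer: WMD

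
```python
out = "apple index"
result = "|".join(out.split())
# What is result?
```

Trace:
`out = "apple index"` → out = 'apple index'
`result = "|".join(out.split())` → result = 'apple|index'
So result = 'apple|index'

Answer: 'apple|index'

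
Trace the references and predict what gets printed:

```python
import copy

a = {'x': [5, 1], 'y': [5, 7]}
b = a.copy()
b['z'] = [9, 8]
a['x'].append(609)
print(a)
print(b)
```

Key concept: shallow copy of dict with mutable values.
Step by step:
`a = {'x': [5, 1], 'y': [5, 7]}` → a = {'x': [5, 1], 'y': [5, 7]}
`b = a.copy()` → b = {'x': [5, 1], 'y': [5, 7]}
`b['z'] = [9, 8]` → b = {'x': [5, 1], 'y': [5, 7], 'z': [9, 8]}
`a['x'].append(609)` → a = {'x': [5, 1, 609], 'y': [5, 7]}; b = {'x': [5, 1, 609], 'y': [5, 7], 'z': [9, 8]}
`print(a)` → prints {'x': [5, 1, 609], 'y': [5, 7]}
`print(b)` → prints {'x': [5, 1, 609], 'y': [5, 7], 'z': [9, 8]}

Answer:
{'x': [5, 1, 609], 'y': [5, 7]}
{'x': [5, 1, 609], 'y': [5, 7], 'z': [9, 8]}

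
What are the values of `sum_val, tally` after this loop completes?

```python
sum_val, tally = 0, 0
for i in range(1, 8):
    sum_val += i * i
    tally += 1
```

Sum of squares and count
`sum_val, tally` takes the values: (0, 0) → (1, 0) → (1, 1) → (5, 1) → (5, 2) → (14, 2) → (14, 3) → (30, 3) → (30, 4) → (55, 4) → (55, 5) → (91, 5) → (91, 6) → (140, 6) → (140, 7)

Answer: 140, 7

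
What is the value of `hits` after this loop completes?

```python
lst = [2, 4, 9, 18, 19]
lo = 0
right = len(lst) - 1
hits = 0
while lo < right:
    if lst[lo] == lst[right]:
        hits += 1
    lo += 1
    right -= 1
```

Count matching pairs from ends
`hits` takes the values: 0

Answer: 0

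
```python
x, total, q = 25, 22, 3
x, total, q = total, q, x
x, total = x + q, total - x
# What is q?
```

Trace:
`x, total, q = 25, 22, 3` → x = 25; total = 22; q = 3
`x, total, q = total, q, x` → x = 22; total = 3; q = 25
`x, total = x + q, total - x` → x = 47; total = -19
So q = 25

Answer: 25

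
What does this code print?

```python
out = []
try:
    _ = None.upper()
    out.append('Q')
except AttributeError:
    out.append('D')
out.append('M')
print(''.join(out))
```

Execution trace: 'D' (except AttributeError) → 'M' (after the try/except). Output: DM

Answer: DM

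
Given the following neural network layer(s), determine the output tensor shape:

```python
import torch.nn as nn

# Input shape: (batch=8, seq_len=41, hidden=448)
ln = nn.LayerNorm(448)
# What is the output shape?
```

Input: (8, 41, 448) -> Output: (8, 41, 448)

Answer: (8, 41, 448)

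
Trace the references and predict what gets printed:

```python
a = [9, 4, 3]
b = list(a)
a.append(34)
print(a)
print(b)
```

Key concept: list() constructor creates copy.
Step by step:
`a = [9, 4, 3]` → a = [9, 4, 3]
`b = list(a)` → b = [9, 4, 3]
`a.append(34)` → a = [9, 4, 3, 34]
`print(a)` → prints [9, 4, 3, 34]
`print(b)` → prints [9, 4, 3]

Answer:
[9, 4, 3, 34]
[9, 4, 3]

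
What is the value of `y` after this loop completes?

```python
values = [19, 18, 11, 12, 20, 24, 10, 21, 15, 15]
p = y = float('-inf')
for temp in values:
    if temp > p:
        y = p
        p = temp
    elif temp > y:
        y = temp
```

Second largest (with repeats) in [19, 18, 11, 12, 20, 24, 10, 21, 15, 15]
`y` takes the values: -inf → 18 → 19 → 20 → 21

Answer: 21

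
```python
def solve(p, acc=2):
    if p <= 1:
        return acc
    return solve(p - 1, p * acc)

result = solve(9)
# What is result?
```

Accumulator trace (n, acc): (9, 2) -> (8, 18) -> (7, 144) -> (6, 1008) -> (5, 6048) -> (4, 30240) -> (3, 120960) -> (2, 362880) -> (1, 725760) -> return 725760

Answer: 725760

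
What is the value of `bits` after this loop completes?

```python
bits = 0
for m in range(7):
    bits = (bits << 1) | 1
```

Build 7 consecutive 1-bits: 0b1111111
`bits` takes the values: 0 → 1 → 3 → 7 → 15 → 31 → 63 → 127

Answer: 127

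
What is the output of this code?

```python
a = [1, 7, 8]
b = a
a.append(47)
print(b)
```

Key concept: basic list aliasing.
Step by step:
`a = [1, 7, 8]` → a = [1, 7, 8]
`b = a` → b = [1, 7, 8] (same object as a)
`a.append(47)` → a = [1, 7, 8, 47] (same object as b); b = [1, 7, 8, 47] (same object as a)
`print(b)` → prints [1, 7, 8, 47]

Answer: [1, 7, 8, 47]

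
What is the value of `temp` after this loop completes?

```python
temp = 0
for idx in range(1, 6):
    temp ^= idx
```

XOR of 1 to 5
`temp` takes the values: 0 → 1 → 3 → 0 → 4 → 1

Answer: 1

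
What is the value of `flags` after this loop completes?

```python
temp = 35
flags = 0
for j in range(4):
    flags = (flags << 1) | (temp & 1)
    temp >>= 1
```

Reverse lowest 4 bits of 35
`flags` takes the values: 0 → 1 → 3 → 6 → 12

Answer: 12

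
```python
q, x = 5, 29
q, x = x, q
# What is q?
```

Trace:
`q, x = 5, 29` → q = 5; x = 29
`q, x = x, q` → q = 29; x = 5
So q = 29

Answer: 29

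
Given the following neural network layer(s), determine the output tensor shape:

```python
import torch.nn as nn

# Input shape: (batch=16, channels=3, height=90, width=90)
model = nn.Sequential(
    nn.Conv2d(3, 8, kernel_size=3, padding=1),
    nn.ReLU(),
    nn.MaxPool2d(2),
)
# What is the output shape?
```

Input: (16, 3, 90, 90) -> after Conv2d: (16, 8, 90, 90) -> after ReLU: (16, 8, 90, 90) -> Output: (16, 8, 45, 45)

Answer: (16, 8, 45, 45)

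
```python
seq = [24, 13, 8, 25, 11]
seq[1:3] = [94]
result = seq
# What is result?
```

Trace:
`seq = [24, 13, 8, 25, 11]` → seq = [24, 13, 8, 25, 11]
`seq[1:3] = [94]` → seq = [24, 94, 25, 11]
`result = seq` → result = [24, 94, 25, 11]
So result = [24, 94, 25, 11]

Answer: [24, 94, 25, 11]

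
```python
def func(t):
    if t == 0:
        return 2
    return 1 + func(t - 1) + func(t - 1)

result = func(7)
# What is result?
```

func(t) = 1 + 2·func(t-1), func(0)=2. Closed form: (2+1)·2^7 - 1 = 383.

Answer: 383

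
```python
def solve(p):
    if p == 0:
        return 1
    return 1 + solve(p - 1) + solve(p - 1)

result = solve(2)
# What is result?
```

solve(p) = 1 + 2·solve(p-1), solve(0)=1. Closed form: (1+1)·2^2 - 1 = 7.

Answer: 7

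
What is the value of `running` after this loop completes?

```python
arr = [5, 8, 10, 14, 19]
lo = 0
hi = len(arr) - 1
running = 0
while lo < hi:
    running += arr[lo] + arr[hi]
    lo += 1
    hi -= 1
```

Sum of pairs from ends
`running` takes the values: 0 → 24 → 46

Answer: 46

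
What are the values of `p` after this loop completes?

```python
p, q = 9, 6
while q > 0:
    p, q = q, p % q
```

GCD of 9 and 6
`p` takes the values: 9 → 6 → 3

Answer: 3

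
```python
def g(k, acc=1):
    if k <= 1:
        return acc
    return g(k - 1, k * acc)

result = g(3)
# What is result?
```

Accumulator trace (n, acc): (3, 1) -> (2, 3) -> (1, 6) -> return 6

Answer: 6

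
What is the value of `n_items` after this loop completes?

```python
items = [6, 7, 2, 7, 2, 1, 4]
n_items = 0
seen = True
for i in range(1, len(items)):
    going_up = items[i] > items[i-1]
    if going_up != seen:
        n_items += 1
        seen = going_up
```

Count direction changes in [6, 7, 2, 7, 2, 1, 4]
`n_items` takes the values: 0 → 1 → 2 → 3 → 4

Answer: 4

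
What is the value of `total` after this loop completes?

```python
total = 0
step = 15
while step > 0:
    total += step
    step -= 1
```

Sum 15 down to 1
`total` takes the values: 0 → 15 → 29 → 42 → 54 → 65 → 75 → 84 → 92 → 99 → 105 → 110 → 114 → 117 → 119 → 120

Answer: 120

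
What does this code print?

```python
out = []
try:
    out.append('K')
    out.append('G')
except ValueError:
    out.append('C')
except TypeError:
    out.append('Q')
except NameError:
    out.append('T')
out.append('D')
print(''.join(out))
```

Execution trace: 'K' (try body) → 'G' (try body, no exception) → 'D' (after the try/except). Output: KGD

Answer: KGD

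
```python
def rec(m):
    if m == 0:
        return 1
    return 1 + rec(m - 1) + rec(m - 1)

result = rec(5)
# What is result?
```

rec(m) = 1 + 2·rec(m-1), rec(0)=1. Closed form: (1+1)·2^5 - 1 = 63.

Answer: 63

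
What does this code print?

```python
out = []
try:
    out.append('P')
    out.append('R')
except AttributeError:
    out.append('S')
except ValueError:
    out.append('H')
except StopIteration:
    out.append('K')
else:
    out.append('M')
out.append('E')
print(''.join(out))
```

Execution trace: 'P' (try body) → 'R' (try body, no exception) → 'M' (else) → 'E' (after the try/except). Output: PRME

Answer: PRME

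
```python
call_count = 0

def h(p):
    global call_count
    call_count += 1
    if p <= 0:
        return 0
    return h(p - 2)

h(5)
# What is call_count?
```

Linear recursion stepping by 2: 4 calls from p=5 down to ≤0.

Answer: 4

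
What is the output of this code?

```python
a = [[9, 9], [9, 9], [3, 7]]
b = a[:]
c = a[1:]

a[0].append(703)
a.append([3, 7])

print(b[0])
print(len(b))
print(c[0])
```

Key concept: slice with nested mutation.
Step by step:
`a = [[9, 9], [9, 9], [3, 7]]` → a = [[9, 9], [9, 9], [3, 7]]
`b = a[:]` → b = [[9, 9], [9, 9], [3, 7]]
`c = a[1:]` → c = [[9, 9], [3, 7]]
`a[0].append(703)` → a = [[9, 9, 703], [9, 9], [3, 7]]; b = [[9, 9, 703], [9, 9], [3, 7]]
`a.append([3, 7])` → a = [[9, 9, 703], [9, 9], [3, 7], [3, 7]]
`print(b[0])` → prints [9, 9, 703]
`print(len(b))` → prints 3
`print(c[0])` → prints [9, 9]

Answer:
[9, 9, 703]
3
[9, 9]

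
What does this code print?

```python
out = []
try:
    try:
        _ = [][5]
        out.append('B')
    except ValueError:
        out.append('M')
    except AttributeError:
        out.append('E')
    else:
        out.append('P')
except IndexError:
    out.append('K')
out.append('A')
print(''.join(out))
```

Execution trace: 'K' (outer except IndexError) → 'A' (after the try/except). Output: KA

Answer: KA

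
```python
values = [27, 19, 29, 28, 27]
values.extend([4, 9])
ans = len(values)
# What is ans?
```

Trace:
`values = [27, 19, 29, 28, 27]` → values = [27, 19, 29, 28, 27]
`values.extend([4, 9])` → values = [27, 19, 29, 28, 27, 4, 9]
`ans = len(values)` → ans = 7
So ans = 7

Answer: 7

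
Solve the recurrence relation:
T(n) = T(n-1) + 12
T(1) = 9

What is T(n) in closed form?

Unrolling: T(n) = T(1) + 12·(n-1) = 9 + 12(n-1) = 12n - 3.

Answer: T(n) = 12n - 3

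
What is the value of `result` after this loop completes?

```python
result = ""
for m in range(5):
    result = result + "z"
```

Repeat 'z' 5 times
`result` takes the values: "" → "z" → "zz" → "zzz" → "zzzz" → "zzzzz"

Answer: "zzzzz"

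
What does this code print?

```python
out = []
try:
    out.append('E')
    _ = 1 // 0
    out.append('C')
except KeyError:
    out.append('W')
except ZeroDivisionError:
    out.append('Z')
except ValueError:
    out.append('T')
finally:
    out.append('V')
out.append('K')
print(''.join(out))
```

Execution trace: 'E' (try body) → 'Z' (except ZeroDivisionError) → 'V' (finally) → 'K' (after the try/except). Output: EZVK

Answer: EZVK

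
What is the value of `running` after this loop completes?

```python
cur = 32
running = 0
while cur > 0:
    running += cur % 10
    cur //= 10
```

Sum digits of 32
`running` takes the values: 0 → 2 → 5

Answer: 5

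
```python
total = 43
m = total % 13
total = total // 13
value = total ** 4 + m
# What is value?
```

Trace:
`total = 43` → total = 43
`m = total % 13` → m = 4
`total = total // 13` → total = 3
`value = total ** 4 + m` → value = 85
So value = 85

Answer: 85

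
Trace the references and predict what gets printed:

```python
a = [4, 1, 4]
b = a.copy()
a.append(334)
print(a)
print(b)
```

Key concept: list.copy() creates independent copy.
Step by step:
`a = [4, 1, 4]` → a = [4, 1, 4]
`b = a.copy()` → b = [4, 1, 4]
`a.append(334)` → a = [4, 1, 4, 334]
`print(a)` → prints [4, 1, 4, 334]
`print(b)` → prints [4, 1, 4]

Answer:
[4, 1, 4, 334]
[4, 1, 4]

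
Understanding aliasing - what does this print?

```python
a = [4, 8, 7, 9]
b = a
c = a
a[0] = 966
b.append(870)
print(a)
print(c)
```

Key concept: multiple aliases.
Step by step:
`a = [4, 8, 7, 9]` → a = [4, 8, 7, 9]
`b = a` → b = [4, 8, 7, 9] (same object as a)
`c = a` → c = [4, 8, 7, 9] (same object as a, b)
`a[0] = 966` → a = [966, 8, 7, 9] (same object as b, c); b = [966, 8, 7, 9] (same object as a, c); c = [966, 8, 7, 9] (same object as a, b)
`b.append(870)` → a = [966, 8, 7, 9, 870] (same object as b, c); b = [966, 8, 7, 9, 870] (same object as a, c); c = [966, 8, 7, 9, 870] (same object as a, b)
`print(a)` → prints [966, 8, 7, 9, 870]
`print(c)` → prints [966, 8, 7, 9, 870]

Answer:
[966, 8, 7, 9, 870]
[966, 8, 7, 9, 870]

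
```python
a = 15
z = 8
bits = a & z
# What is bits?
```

Trace:
`a = 15` → a = 15
`z = 8` → z = 8
`bits = a & z` → bits = 8
So bits = 8

Answer: 8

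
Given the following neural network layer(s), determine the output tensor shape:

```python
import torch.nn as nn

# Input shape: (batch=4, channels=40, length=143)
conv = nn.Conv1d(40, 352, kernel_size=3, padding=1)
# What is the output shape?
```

Input: (4, 40, 143) -> Output: (4, 352, 143)

Answer: (4, 352, 143)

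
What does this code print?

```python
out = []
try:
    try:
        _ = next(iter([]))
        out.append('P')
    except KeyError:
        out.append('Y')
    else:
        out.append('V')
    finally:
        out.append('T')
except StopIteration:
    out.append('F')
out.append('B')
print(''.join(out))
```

Execution trace: 'T' (finally) → 'F' (outer except StopIteration) → 'B' (after the try/except). Output: TFB

Answer: TFB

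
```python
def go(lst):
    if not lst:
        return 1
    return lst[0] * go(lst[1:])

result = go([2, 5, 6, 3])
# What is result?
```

Product over [2, 5, 6, 3] = 2 * 5 * 6 * 3 = 180

Answer: 180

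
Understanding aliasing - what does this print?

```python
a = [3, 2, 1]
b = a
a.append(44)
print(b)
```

Key concept: basic list aliasing.
Step by step:
`a = [3, 2, 1]` → a = [3, 2, 1]
`b = a` → b = [3, 2, 1] (same object as a)
`a.append(44)` → a = [3, 2, 1, 44] (same object as b); b = [3, 2, 1, 44] (same object as a)
`print(b)` → prints [3, 2, 1, 44]

Answer: [3, 2, 1, 44]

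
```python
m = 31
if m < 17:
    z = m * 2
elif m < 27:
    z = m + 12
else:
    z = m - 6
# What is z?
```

Trace:
`m = 31` → m = 31
`if m < 17: ...` → m < 17 is False, m < 27 is False, take else branch → z = 25
So z = 25

Answer: 25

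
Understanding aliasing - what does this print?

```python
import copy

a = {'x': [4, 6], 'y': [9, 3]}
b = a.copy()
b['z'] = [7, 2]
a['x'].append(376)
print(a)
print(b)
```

Key concept: shallow copy of dict with mutable values.
Step by step:
`a = {'x': [4, 6], 'y': [9, 3]}` → a = {'x': [4, 6], 'y': [9, 3]}
`b = a.copy()` → b = {'x': [4, 6], 'y': [9, 3]}
`b['z'] = [7, 2]` → b = {'x': [4, 6], 'y': [9, 3], 'z': [7, 2]}
`a['x'].append(376)` → a = {'x': [4, 6, 376], 'y': [9, 3]}; b = {'x': [4, 6, 376], 'y': [9, 3], 'z': [7, 2]}
`print(a)` → prints {'x': [4, 6, 376], 'y': [9, 3]}
`print(b)` → prints {'x': [4, 6, 376], 'y': [9, 3], 'z': [7, 2]}

Answer:
{'x': [4, 6, 376], 'y': [9, 3]}
{'x': [4, 6, 376], 'y': [9, 3], 'z': [7, 2]}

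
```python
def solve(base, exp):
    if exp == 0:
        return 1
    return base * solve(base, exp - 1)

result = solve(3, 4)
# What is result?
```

solve(3, 4) = 3 * 3 * 3 * 3 = 81

Answer: 81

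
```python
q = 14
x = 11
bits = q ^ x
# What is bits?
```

Trace:
`q = 14` → q = 14
`x = 11` → x = 11
`bits = q ^ x` → bits = 5
So bits = 5

Answer: 5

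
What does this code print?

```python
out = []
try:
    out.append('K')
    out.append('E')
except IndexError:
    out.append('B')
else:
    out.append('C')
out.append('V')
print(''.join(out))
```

Execution trace: 'K' (try body) → 'E' (try body, no exception) → 'C' (else) → 'V' (after the try/except). Output: KECV

Answer: KECV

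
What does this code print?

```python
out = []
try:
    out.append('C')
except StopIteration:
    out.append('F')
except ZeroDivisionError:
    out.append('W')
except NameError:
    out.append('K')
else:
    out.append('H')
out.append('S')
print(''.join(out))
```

Execution trace: 'C' (try body, no exception) → 'H' (else) → 'S' (after the try/except). Output: CHS

Answer: CHS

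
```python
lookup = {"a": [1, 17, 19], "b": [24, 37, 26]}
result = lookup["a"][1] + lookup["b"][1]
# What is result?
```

Trace:
`lookup = {"a": [1, 17, 19], "b": [24, 37, 26]}` → lookup = {'a': [1, 17, 19], 'b': [24, 37, 26]}
`result = lookup["a"][1] + lookup["b"][1]` → result = 54
So result = 54

Answer: 54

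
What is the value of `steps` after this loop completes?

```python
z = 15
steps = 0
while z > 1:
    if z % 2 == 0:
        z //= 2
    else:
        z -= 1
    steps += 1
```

Steps to reduce 15 to 1
`steps` takes the values: 0 → 1 → 2 → 3 → 4 → 5 → 6

Answer: 6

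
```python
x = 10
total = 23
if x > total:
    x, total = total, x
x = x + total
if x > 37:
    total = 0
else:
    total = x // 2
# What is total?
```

Trace:
`x = 10` → x = 10
`total = 23` → total = 23
`if x > total: ...` → x > total is False → no variable changes
`x = x + total` → x = 33
`if x > 37: ...` → x > 37 is False, take else branch → total = 16
So total = 16

Answer: 16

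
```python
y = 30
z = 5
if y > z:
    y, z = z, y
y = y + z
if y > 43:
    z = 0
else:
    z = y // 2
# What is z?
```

Trace:
`y = 30` → y = 30
`z = 5` → z = 5
`if y > z: ...` → y > z is True → y = 5; z = 30
`y = y + z` → y = 35
`if y > 43: ...` → y > 43 is False, take else branch → z = 17
So z = 17

Answer: 17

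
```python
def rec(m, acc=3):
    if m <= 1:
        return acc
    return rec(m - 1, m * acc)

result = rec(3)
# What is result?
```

Accumulator trace (n, acc): (3, 3) -> (2, 9) -> (1, 18) -> return 18

Answer: 18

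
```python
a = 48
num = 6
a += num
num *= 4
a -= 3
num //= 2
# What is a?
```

Trace:
`a = 48` → a = 48
`num = 6` → num = 6
`a += num` → a = 54
`num *= 4` → num = 24
`a -= 3` → a = 51
`num //= 2` → num = 12
So a = 51

Answer: 51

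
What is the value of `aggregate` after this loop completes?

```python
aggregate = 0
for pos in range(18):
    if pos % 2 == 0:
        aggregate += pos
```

Sum of even numbers 0 to 17
`aggregate` takes the values: 0 → 2 → 6 → 12 → 20 → 30 → 42 → 56 → 72

Answer: 72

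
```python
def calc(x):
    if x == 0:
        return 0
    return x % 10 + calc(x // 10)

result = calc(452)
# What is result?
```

Sum of digits of 452: 2 + 5 + 4 = 11

Answer: 11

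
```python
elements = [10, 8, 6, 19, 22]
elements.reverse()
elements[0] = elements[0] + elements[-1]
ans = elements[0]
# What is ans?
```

Trace:
`elements = [10, 8, 6, 19, 22]` → elements = [10, 8, 6, 19, 22]
`elements.reverse()` → elements = [22, 19, 6, 8, 10]
`elements[0] = elements[0] + elements[-1]` → elements = [32, 19, 6, 8, 10]
`ans = elements[0]` → ans = 32
So ans = 32

Answer: 32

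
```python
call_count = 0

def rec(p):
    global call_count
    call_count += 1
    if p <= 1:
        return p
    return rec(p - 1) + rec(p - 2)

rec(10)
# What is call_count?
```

Calls(p) = 1 + Calls(p-1) + Calls(p-2); Calls(0)=Calls(1)=1. For p=10 this gives 177.

Answer: 177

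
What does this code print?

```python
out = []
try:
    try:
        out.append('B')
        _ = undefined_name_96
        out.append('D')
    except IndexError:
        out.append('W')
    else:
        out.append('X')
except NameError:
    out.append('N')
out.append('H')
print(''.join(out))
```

Execution trace: 'B' (try body) → 'N' (outer except NameError) → 'H' (after the try/except). Output: BNH

Answer: BNH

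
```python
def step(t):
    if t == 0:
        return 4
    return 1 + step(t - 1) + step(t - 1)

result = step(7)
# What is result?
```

step(t) = 1 + 2·step(t-1), step(0)=4. Closed form: (4+1)·2^7 - 1 = 639.

Answer: 639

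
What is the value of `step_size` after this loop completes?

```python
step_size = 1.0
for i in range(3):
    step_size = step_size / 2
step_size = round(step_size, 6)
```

Halving LR 3 times: 1 / 2^3
`step_size` takes the values: 1.0 → 0.5 → 0.25 → 0.125

Answer: 0.125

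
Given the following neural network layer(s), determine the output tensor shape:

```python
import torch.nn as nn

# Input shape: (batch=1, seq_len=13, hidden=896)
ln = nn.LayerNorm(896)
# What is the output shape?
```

Input: (1, 13, 896) -> Output: (1, 13, 896)

Answer: (1, 13, 896)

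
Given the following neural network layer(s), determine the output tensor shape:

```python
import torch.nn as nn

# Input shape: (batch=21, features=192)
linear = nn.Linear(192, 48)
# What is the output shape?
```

Input: (21, 192) -> Output: (21, 48)

Answer: (21, 48)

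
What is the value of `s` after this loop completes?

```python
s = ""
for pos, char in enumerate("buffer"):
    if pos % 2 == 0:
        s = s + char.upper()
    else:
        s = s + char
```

Uppercase even positions in 'buffer'
`s` takes the values: "" → "B" → "Bu" → "BuF" → "BuFf" → "BuFfE" → "BuFfEr"

Answer: "BuFfEr"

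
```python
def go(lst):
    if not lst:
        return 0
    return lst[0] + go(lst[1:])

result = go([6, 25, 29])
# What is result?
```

6 + 25 + 29 + 0 = 60

Answer: 60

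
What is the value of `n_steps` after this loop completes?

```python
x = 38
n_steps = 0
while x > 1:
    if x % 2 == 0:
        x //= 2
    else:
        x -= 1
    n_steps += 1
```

Steps to reduce 38 to 1
`n_steps` takes the values: 0 → 1 → 2 → 3 → 4 → 5 → 6 → 7

Answer: 7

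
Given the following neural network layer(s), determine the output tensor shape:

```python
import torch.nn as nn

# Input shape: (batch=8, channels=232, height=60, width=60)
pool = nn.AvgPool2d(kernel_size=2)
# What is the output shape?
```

Input: (8, 232, 60, 60) -> Output: (8, 232, 30, 30)

Answer: (8, 232, 30, 30)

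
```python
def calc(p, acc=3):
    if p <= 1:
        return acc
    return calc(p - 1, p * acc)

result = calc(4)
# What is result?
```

Accumulator trace (n, acc): (4, 3) -> (3, 12) -> (2, 36) -> (1, 72) -> return 72

Answer: 72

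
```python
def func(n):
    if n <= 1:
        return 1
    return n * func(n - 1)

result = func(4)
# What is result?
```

func(4) = 4 * 3 * 2 * 1 = 24

Answer: 24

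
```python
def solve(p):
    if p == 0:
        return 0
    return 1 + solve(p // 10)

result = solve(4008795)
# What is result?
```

Count of digits of 4008795: 7

Answer: 7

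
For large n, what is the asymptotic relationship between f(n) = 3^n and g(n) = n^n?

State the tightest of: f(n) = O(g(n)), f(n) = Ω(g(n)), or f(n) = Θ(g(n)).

3^n vs n^n: f(n) = O(g(n)) but not Ω(g(n)) — n^n grows strictly faster than 3^n.

Answer: f(n) = O(g(n)) but not Ω(g(n)) — n^n grows strictly faster than 3^n.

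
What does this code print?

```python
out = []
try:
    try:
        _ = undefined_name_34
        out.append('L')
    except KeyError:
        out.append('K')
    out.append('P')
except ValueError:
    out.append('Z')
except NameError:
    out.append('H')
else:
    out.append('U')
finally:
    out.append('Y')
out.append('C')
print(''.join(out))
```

Execution trace: 'H' (except NameError) → 'Y' (finally) → 'C' (after the try/except). Output: HYC

Answer: HYC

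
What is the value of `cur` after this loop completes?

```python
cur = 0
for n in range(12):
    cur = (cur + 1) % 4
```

Increment mod 4, 12 times = 0
`cur` takes the values: 0 → 1 → 2 → 3 → 0 → 1 → 2 → 3 → 0 → 1 → 2 → 3 → 0

Answer: 0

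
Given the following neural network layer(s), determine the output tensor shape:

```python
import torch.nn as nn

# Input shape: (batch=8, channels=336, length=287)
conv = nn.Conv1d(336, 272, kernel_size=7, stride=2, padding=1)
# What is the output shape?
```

Input: (8, 336, 287) -> Output: (8, 272, 142)

Answer: (8, 272, 142)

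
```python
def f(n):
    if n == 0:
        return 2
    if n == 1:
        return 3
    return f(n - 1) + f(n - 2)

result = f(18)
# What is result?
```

Build up from base cases: f(0)=2, f(1)=3, f(2)=5, f(3)=8, f(4)=13, f(5)=21, f(6)=34, ..., f(18)=10946

Answer: 10946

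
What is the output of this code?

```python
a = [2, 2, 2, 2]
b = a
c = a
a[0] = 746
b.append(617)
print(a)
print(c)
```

Key concept: multiple aliases.
Step by step:
`a = [2, 2, 2, 2]` → a = [2, 2, 2, 2]
`b = a` → b = [2, 2, 2, 2] (same object as a)
`c = a` → c = [2, 2, 2, 2] (same object as a, b)
`a[0] = 746` → a = [746, 2, 2, 2] (same object as b, c); b = [746, 2, 2, 2] (same object as a, c); c = [746, 2, 2, 2] (same object as a, b)
`b.append(617)` → a = [746, 2, 2, 2, 617] (same object as b, c); b = [746, 2, 2, 2, 617] (same object as a, c); c = [746, 2, 2, 2, 617] (same object as a, b)
`print(a)` → prints [746, 2, 2, 2, 617]
`print(c)` → prints [746, 2, 2, 2, 617]

Answer:
[746, 2, 2, 2, 617]
[746, 2, 2, 2, 617]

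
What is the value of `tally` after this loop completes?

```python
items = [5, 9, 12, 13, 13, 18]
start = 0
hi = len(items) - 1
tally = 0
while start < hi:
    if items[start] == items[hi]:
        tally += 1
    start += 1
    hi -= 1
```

Count matching pairs from ends
`tally` takes the values: 0

Answer: 0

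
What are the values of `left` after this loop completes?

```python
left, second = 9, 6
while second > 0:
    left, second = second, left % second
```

GCD of 9 and 6
`left` takes the values: 9 → 6 → 3

Answer: 3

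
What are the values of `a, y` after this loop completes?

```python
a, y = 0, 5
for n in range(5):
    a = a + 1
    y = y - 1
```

a goes 0→5, y goes 5→0
`a, y` takes the values: (0, 5) → (1, 5) → (1, 4) → (2, 4) → (2, 3) → (3, 3) → (3, 2) → (4, 2) → (4, 1) → (5, 1) → (5, 0)

Answer: 5, 0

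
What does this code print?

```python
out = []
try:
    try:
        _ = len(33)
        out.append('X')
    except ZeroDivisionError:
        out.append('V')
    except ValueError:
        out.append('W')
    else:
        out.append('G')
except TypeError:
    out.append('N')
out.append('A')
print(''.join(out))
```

Execution trace: 'N' (outer except TypeError) → 'A' (after the try/except). Output: NA

Answer: NA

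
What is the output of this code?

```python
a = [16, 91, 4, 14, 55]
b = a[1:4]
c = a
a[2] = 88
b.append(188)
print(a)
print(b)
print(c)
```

Key concept: slice vs alias.
Step by step:
`a = [16, 91, 4, 14, 55]` → a = [16, 91, 4, 14, 55]
`b = a[1:4]` → b = [91, 4, 14]
`c = a` → c = [16, 91, 4, 14, 55] (same object as a)
`a[2] = 88` → a = [16, 91, 88, 14, 55] (same object as c); c = [16, 91, 88, 14, 55] (same object as a)
`b.append(188)` → b = [91, 4, 14, 188]
`print(a)` → prints [16, 91, 88, 14, 55]
`print(b)` → prints [91, 4, 14, 188]
`print(c)` → prints [16, 91, 88, 14, 55]

Answer:
[16, 91, 88, 14, 55]
[91, 4, 14, 188]
[16, 91, 88, 14, 55]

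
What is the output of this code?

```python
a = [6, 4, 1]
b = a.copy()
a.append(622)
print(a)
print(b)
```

Key concept: list.copy() creates independent copy.
Step by step:
`a = [6, 4, 1]` → a = [6, 4, 1]
`b = a.copy()` → b = [6, 4, 1]
`a.append(622)` → a = [6, 4, 1, 622]
`print(a)` → prints [6, 4, 1, 622]
`print(b)` → prints [6, 4, 1]

Answer:
[6, 4, 1, 622]
[6, 4, 1]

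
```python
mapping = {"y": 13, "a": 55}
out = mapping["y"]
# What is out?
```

Trace:
`mapping = {"y": 13, "a": 55}` → mapping = {'y': 13, 'a': 55}
`out = mapping["y"]` → out = 13
So out = 13

Answer: 13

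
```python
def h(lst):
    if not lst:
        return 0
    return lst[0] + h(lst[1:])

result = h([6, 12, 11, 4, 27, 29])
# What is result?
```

6 + 12 + 11 + 4 + 27 + 29 + 0 = 89

Answer: 89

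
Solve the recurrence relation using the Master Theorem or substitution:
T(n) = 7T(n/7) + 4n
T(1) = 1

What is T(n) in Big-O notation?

By Master Theorem: a=7, b=7, f(n)=4n. Since log_7(7) = 1 and f(n) = Θ(n^1), Case 2 applies. T(n) = O(n log n).

Answer: O(n log n)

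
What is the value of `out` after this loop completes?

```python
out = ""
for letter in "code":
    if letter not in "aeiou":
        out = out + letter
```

Remove vowels from 'code'
`out` takes the values: "" → "c" → "cd"

Answer: "cd"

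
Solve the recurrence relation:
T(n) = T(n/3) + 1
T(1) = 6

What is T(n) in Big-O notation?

Each step divides n by 3 and adds 1. After log_3(n) steps we reach T(1)=6. So T(n) = 1·log_3(n) + 6 = O(log n).

Answer: O(log n)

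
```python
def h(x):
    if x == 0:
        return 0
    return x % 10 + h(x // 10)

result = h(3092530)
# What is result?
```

Sum of digits of 3092530: 0 + 3 + 5 + 2 + 9 + 0 + 3 = 22

Answer: 22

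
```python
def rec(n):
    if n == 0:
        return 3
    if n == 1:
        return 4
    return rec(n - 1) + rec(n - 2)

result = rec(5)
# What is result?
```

Build up from base cases: rec(0)=3, rec(1)=4, rec(2)=7, rec(3)=11, rec(4)=18, rec(5)=29

Answer: 29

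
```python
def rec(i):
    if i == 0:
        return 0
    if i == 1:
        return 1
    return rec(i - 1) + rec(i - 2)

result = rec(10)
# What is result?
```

Build up from base cases: rec(0)=0, rec(1)=1, rec(2)=1, rec(3)=2, rec(4)=3, rec(5)=5, rec(6)=8, ..., rec(10)=55

Answer: 55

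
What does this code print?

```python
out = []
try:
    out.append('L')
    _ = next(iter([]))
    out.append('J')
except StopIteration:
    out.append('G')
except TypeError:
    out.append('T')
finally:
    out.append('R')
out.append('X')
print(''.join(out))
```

Execution trace: 'L' (try body) → 'G' (except StopIteration) → 'R' (finally) → 'X' (after the try/except). Output: LGRX

Answer: LGRX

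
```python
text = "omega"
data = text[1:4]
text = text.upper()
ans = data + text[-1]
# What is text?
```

Trace:
`text = "omega"` → text = 'omega'
`data = text[1:4]` → data = 'meg'
`text = text.upper()` → text = 'OMEGA'
`ans = data + text[-1]` → ans = 'megA'
So text = 'OMEGA'

Answer: 'OMEGA'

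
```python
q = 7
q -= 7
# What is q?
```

Trace:
`q = 7` → q = 7
`q -= 7` → q = 0
So q = 0

Answer: 0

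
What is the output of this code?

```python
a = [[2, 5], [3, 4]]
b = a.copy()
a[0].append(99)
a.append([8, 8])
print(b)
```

Key concept: shallow copy with nested lists.
Step by step:
`a = [[2, 5], [3, 4]]` → a = [[2, 5], [3, 4]]
`b = a.copy()` → b = [[2, 5], [3, 4]]
`a[0].append(99)` → a = [[2, 5, 99], [3, 4]]; b = [[2, 5, 99], [3, 4]]
`a.append([8, 8])` → a = [[2, 5, 99], [3, 4], [8, 8]]
`print(b)` → prints [[2, 5, 99], [3, 4]]

Answer: [[2, 5, 99], [3, 4]]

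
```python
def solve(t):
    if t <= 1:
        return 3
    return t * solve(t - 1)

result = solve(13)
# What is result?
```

solve(13) = 13 * 12 * 11 * 10 * 9 * 8 * 7 * 6 * 5 * 4 * 3 * 2 * 3 = 18681062400

Answer: 18681062400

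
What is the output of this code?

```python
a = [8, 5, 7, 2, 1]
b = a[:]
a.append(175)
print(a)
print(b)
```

Key concept: slice [:] creates copy.
Step by step:
`a = [8, 5, 7, 2, 1]` → a = [8, 5, 7, 2, 1]
`b = a[:]` → b = [8, 5, 7, 2, 1]
`a.append(175)` → a = [8, 5, 7, 2, 1, 175]
`print(a)` → prints [8, 5, 7, 2, 1, 175]
`print(b)` → prints [8, 5, 7, 2, 1]

Answer:
[8, 5, 7, 2, 1, 175]
[8, 5, 7, 2, 1]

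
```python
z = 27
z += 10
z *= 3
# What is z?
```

Trace:
`z = 27` → z = 27
`z += 10` → z = 37
`z *= 3` → z = 111
So z = 111

Answer: 111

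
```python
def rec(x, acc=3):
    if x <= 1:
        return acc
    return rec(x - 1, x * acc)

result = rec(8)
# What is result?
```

Accumulator trace (n, acc): (8, 3) -> (7, 24) -> (6, 168) -> (5, 1008) -> (4, 5040) -> (3, 20160) -> (2, 60480) -> (1, 120960) -> return 120960

Answer: 120960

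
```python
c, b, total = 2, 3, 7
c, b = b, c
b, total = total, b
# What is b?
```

Trace:
`c, b, total = 2, 3, 7` → c = 2; b = 3; total = 7
`c, b = b, c` → c = 3; b = 2
`b, total = total, b` → b = 7; total = 2
So b = 7

Answer: 7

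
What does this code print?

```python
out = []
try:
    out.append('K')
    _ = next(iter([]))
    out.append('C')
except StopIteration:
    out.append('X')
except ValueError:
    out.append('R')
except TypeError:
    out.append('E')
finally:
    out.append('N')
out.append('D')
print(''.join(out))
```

Execution trace: 'K' (try body) → 'X' (except StopIteration) → 'N' (finally) → 'D' (after the try/except). Output: KXND

Answer: KXND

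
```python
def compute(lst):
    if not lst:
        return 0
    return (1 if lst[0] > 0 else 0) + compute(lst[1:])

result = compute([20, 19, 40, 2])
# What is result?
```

Count of positive elements in [20, 19, 40, 2] = 4

Answer: 4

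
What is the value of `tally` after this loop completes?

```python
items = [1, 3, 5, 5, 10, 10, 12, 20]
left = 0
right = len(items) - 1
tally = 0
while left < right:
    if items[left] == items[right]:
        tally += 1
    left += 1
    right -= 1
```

Count matching pairs from ends
`tally` takes the values: 0

Answer: 0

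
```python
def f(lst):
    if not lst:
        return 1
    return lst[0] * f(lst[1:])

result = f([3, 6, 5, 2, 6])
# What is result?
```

Product over [3, 6, 5, 2, 6] = 3 * 6 * 5 * 2 * 6 = 1080

Answer: 1080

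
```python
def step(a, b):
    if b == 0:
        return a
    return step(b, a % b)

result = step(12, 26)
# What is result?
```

step(12, 26) -> step(26, 12) -> step(12, 2) -> step(2, 0) -> 2

Answer: 2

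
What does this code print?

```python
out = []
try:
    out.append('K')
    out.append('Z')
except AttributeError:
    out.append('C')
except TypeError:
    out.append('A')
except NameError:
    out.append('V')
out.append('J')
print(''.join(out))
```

Execution trace: 'K' (try body) → 'Z' (try body, no exception) → 'J' (after the try/except). Output: KZJ

Answer: KZJ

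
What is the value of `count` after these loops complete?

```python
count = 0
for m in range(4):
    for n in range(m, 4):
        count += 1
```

Upper triangle: 4 + 3 + ... + 1
`count` takes the values: 0 → 1 → 2 → 3 → 4 → 5 → 6 → 7 → 8 → 9 → 10

Answer: 10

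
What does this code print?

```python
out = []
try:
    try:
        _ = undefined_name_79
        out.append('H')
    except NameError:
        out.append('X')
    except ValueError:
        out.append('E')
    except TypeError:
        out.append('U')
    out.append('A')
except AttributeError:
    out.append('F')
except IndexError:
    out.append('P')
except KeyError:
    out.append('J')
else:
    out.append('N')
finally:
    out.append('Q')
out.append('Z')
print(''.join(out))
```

Execution trace: 'X' (inner except NameError) → 'A' (try body, no exception) → 'N' (else) → 'Q' (finally) → 'Z' (after the try/except). Output: XANQZ

Answer: XANQZ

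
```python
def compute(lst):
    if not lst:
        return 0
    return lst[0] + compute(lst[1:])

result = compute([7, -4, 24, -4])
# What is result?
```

7 + (-4) + 24 + (-4) + 0 = 23

Answer: 23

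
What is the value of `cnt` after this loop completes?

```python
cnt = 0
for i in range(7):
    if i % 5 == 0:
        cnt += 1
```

Count numbers divisible by 5 in range(7)
`cnt` takes the values: 0 → 1 → 2

Answer: 2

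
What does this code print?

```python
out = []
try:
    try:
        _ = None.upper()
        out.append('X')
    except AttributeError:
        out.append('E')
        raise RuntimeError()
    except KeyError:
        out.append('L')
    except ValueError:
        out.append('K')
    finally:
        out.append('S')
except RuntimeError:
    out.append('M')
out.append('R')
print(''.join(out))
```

Execution trace: 'E' (inner except AttributeError) → 'S' (inner finally) → 'M' (outer except RuntimeError) → 'R' (after the try/except). Output: ESMR

Answer: ESMR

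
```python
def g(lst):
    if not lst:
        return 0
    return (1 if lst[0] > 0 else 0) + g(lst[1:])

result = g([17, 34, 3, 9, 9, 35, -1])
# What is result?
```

Count of positive elements in [17, 34, 3, 9, 9, 35, -1] = 6

Answer: 6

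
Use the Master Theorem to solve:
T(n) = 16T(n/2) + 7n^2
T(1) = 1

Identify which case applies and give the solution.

a=16, b=2, f(n)=7n^2. log_2(16) = 4. Since c=2 < 4, Case 1 applies: T(n) = Θ(n^log_b(a)) = O(n^4).

Answer: O(n^4) - Case 1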